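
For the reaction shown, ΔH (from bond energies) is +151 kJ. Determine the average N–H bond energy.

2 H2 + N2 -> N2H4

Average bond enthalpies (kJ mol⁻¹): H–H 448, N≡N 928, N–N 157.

D(N–H) ≈ 379 kJ/mol

Let D be the N–H bond energy.
Σ(broken) = 2×448 + 1×928 = 1824
Σ(formed) = 4×D + 1×157 = 157 + 4D
ΔH = Σ(broken) − Σ(formed) = (1824) − (157 + 4D) = +1667 − 4D
Setting this equal to +151 kJ gives 4D = 1516, so D = 379 kJ/mol.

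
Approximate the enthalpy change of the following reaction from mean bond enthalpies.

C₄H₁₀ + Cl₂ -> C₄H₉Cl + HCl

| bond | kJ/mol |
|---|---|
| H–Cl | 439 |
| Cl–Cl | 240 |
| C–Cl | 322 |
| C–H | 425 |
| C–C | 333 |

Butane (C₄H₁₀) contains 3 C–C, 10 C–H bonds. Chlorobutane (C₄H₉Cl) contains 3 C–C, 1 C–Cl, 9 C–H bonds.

Bonds broken (reactants):
  C–C: 3 × 333 = 999
  C–H: 10 × 425 = 4250
  Cl–Cl: 1 × 240 = 240
  Σ(broken) = 5489 kJ
Bonds formed (products):
  C–C: 3 × 333 = 999
  C–Cl: 1 × 322 = 322
  C–H: 9 × 425 = 3825
  H–Cl: 1 × 439 = 439
  Σ(formed) = 5585 kJ
ΔH = Σ(broken) − Σ(formed) = 5489 − 5585 = −96 kJ

ΔH ≈ −96 kJ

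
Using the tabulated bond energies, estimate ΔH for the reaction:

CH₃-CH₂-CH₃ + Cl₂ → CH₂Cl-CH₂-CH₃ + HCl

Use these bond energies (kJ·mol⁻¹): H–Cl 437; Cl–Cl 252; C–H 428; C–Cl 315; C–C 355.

Bonds broken (reactants):
  C–C: 2 × 355 = 710
  C–H: 8 × 428 = 3424
  Cl–Cl: 1 × 252 = 252
  Σ(broken) = 4386 kJ
Bonds formed (products):
  C–C: 2 × 355 = 710
  C–Cl: 1 × 315 = 315
  C–H: 7 × 428 = 2996
  H–Cl: 1 × 437 = 437
  Σ(formed) = 4458 kJ
ΔH = Σ(broken) − Σ(formed) = 4386 − 4458 = −72 kJ

ΔH ≈ −72 kJ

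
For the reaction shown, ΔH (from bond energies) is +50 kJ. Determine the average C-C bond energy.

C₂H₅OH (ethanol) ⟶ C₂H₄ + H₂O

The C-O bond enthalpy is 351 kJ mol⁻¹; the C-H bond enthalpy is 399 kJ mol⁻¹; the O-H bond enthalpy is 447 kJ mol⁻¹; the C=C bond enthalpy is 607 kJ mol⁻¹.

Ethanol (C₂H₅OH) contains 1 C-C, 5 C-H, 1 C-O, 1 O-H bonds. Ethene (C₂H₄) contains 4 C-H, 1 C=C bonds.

Let D be the C-C bond energy.
Σ(broken) = 1×D + 5×399 + 1×351 + 1×447 = 2793 + D
Σ(formed) = 4×399 + 1×607 + 2×447 = 3097
ΔH = Σ(broken) − Σ(formed) = (2793 + D) − (3097) = −304 + D
Setting this equal to +50 kJ gives D = 354 kJ/mol.

D(C-C) ≈ 354 kJ/mol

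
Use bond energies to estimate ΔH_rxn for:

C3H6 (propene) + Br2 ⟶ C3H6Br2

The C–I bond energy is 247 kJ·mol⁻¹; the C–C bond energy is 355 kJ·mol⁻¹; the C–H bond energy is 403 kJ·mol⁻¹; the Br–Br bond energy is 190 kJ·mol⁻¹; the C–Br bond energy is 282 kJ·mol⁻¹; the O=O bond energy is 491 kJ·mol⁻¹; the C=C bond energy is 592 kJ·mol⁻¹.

Bonds broken (reactants):
  Br–Br: 1 × 190 = 190
  C–C: 1 × 355 = 355
  C–H: 6 × 403 = 2418
  C=C: 1 × 592 = 592
  Σ(broken) = 3555 kJ
Bonds formed (products):
  C–Br: 2 × 282 = 564
  C–C: 2 × 355 = 710
  C–H: 6 × 403 = 2418
  Σ(formed) = 3692 kJ
ΔH = Σ(broken) − Σ(formed) = 3555 − 3692 = −137 kJ

ΔH ≈ −137 kJ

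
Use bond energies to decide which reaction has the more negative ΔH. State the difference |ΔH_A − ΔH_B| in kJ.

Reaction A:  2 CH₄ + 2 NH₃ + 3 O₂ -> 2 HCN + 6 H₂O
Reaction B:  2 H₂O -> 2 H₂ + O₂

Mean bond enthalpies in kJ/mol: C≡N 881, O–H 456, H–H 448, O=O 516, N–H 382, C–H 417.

Reaction A:
  Bonds broken (reactants):
    C–H: 8 × 417 = 3336
    N–H: 6 × 382 = 2292
    O=O: 3 × 516 = 1548
    Σ(broken) = 7176 kJ
  Bonds formed (products):
    C≡N: 2 × 881 = 1762
    C–H: 2 × 417 = 834
    O–H: 12 × 456 = 5472
    Σ(formed) = 8068 kJ
  ΔH_A = 7176 − 8068 = −892 kJ
Reaction B:
  Bonds broken (reactants):
    O–H: 4 × 456 = 1824
    Σ(broken) = 1824 kJ
  Bonds formed (products):
    H–H: 2 × 448 = 896
    O=O: 1 × 516 = 516
    Σ(formed) = 1412 kJ
  ΔH_B = 1824 − 1412 = +412 kJ
ΔH_A − ΔH_B = −1304 kJ, so reaction A has the more negative ΔH; |ΔH_A − ΔH_B| = 1304 kJ.

Reaction A, by 1304 kJ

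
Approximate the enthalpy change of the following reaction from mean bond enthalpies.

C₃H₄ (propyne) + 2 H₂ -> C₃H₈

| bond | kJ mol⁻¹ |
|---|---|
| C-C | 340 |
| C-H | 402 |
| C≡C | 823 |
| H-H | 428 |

Bonds broken (reactants):
  C≡C: 1 × 823 = 823
  C-C: 1 × 340 = 340
  C-H: 4 × 402 = 1608
  H-H: 2 × 428 = 856
  Σ(broken) = 3627 kJ
Bonds formed (products):
  C-C: 2 × 340 = 680
  C-H: 8 × 402 = 3216
  Σ(formed) = 3896 kJ
ΔH = Σ(broken) − Σ(formed) = 3627 − 3896 = −269 kJ

ΔH ≈ −269 kJ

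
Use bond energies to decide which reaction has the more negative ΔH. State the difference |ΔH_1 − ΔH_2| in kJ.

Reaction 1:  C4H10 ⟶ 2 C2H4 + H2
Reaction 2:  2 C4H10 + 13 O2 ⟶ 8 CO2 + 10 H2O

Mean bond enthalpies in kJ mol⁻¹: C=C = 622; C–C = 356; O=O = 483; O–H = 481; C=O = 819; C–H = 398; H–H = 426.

Reaction 1:
  Bonds broken (reactants):
    C–C: 3 × 356 = 1068
    C–H: 10 × 398 = 3980
    Σ(broken) = 5048 kJ
  Bonds formed (products):
    C–H: 8 × 398 = 3184
    C=C: 2 × 622 = 1244
    H–H: 1 × 426 = 426
    Σ(formed) = 4854 kJ
  ΔH_1 = 5048 − 4854 = +194 kJ
Reaction 2:
  Bonds broken (reactants):
    C–C: 6 × 356 = 2136
    C–H: 20 × 398 = 7960
    O=O: 13 × 483 = 6279
    Σ(broken) = 16375 kJ
  Bonds formed (products):
    C=O: 16 × 819 = 13104
    O–H: 20 × 481 = 9620
    Σ(formed) = 22724 kJ
  ΔH_2 = 16375 − 22724 = −6349 kJ
ΔH_1 − ΔH_2 = +6543 kJ, so reaction 2 has the more negative ΔH; |ΔH_1 − ΔH_2| = 6543 kJ.

Reaction 2, by 6543 kJ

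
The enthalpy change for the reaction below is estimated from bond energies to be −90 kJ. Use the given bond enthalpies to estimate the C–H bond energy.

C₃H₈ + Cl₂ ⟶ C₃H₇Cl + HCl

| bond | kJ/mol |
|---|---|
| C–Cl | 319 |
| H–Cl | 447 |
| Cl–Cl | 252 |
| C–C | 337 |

D(C–H) ≈ 424 kJ/mol

Let D be the C–H bond energy.
Σ(broken) = 2×337 + 8×D + 1×252 = 926 + 8D
Σ(formed) = 2×337 + 1×319 + 7×D + 1×447 = 1440 + 7D
ΔH = Σ(broken) − Σ(formed) = (926 + 8D) − (1440 + 7D) = −514 + D
Setting this equal to −90 kJ gives D = 424 kJ/mol.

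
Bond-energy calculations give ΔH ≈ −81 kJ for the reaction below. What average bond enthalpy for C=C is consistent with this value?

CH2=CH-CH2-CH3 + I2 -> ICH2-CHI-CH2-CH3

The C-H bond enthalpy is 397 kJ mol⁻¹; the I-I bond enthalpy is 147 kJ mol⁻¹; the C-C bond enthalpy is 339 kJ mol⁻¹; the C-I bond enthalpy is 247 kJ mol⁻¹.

D(C=C) ≈ 605 kJ/mol

Let D be the C=C bond energy.
Σ(broken) = 2×339 + 8×397 + 1×D + 1×147 = 4001 + D
Σ(formed) = 3×339 + 8×397 + 2×247 = 4687
ΔH = Σ(broken) − Σ(formed) = (4001 + D) − (4687) = −686 + D
Setting this equal to −81 kJ gives D = 605 kJ/mol.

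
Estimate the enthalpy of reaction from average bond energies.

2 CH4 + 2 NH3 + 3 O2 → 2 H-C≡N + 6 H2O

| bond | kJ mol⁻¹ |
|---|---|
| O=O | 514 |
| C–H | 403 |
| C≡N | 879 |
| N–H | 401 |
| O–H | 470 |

ΔH ≈ −1032 kJ

Bonds broken (reactants):
  C–H: 8 × 403 = 3224
  N–H: 6 × 401 = 2406
  O=O: 3 × 514 = 1542
  Σ(broken) = 7172 kJ
Bonds formed (products):
  C≡N: 2 × 879 = 1758
  C–H: 2 × 403 = 806
  O–H: 12 × 470 = 5640
  Σ(formed) = 8204 kJ
ΔH = Σ(broken) − Σ(formed) = 7172 − 8204 = −1032 kJ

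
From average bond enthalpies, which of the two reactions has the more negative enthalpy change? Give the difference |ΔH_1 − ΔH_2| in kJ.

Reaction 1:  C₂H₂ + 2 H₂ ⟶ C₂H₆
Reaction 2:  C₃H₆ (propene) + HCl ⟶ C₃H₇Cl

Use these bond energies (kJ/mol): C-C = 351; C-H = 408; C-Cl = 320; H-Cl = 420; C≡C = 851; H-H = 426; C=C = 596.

Reaction 1:
  Bonds broken (reactants):
    C≡C: 1 × 851 = 851
    C-H: 2 × 408 = 816
    H-H: 2 × 426 = 852
    Σ(broken) = 2519 kJ
  Bonds formed (products):
    C-C: 1 × 351 = 351
    C-H: 6 × 408 = 2448
    Σ(formed) = 2799 kJ
  ΔH_1 = 2519 − 2799 = −280 kJ
Reaction 2:
  Bonds broken (reactants):
    C-C: 1 × 351 = 351
    C-H: 6 × 408 = 2448
    C=C: 1 × 596 = 596
    H-Cl: 1 × 420 = 420
    Σ(broken) = 3815 kJ
  Bonds formed (products):
    C-C: 2 × 351 = 702
    C-Cl: 1 × 320 = 320
    C-H: 7 × 408 = 2856
    Σ(formed) = 3878 kJ
  ΔH_2 = 3815 − 3878 = −63 kJ
ΔH_1 − ΔH_2 = −217 kJ, so reaction 1 has the more negative ΔH; |ΔH_1 − ΔH_2| = 217 kJ.

Reaction 1, by 217 kJ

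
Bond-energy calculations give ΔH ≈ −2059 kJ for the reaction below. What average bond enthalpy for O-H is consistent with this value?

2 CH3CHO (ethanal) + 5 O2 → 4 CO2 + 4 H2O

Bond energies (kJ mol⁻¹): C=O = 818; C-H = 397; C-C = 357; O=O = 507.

D(O-H) ≈ 447 kJ/mol

Let D be the O-H bond energy.
Σ(broken) = 2×357 + 8×397 + 2×818 + 5×507 = 8061
Σ(formed) = 8×818 + 8×D = 6544 + 8D
ΔH = Σ(broken) − Σ(formed) = (8061) − (6544 + 8D) = +1517 − 8D
Setting this equal to −2059 kJ gives 8D = 3576, so D = 447 kJ/mol.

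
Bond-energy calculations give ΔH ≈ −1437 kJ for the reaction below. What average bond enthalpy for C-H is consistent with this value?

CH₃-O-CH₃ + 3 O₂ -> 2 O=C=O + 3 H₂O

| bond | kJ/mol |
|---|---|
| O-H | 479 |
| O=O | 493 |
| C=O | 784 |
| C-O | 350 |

D(C-H) ≈ 399 kJ/mol

Let D be the C-H bond energy.
Σ(broken) = 6×D + 2×350 + 3×493 = 2179 + 6D
Σ(formed) = 4×784 + 6×479 = 6010
ΔH = Σ(broken) − Σ(formed) = (2179 + 6D) − (6010) = −3831 + 6D
Setting this equal to −1437 kJ gives 6D = 2394, so D = 399 kJ/mol.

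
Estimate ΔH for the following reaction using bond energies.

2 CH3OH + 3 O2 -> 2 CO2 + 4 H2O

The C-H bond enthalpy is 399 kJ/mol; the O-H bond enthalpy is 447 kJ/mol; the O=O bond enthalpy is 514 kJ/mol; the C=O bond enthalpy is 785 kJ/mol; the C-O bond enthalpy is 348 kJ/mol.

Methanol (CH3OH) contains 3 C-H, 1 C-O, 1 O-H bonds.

ΔH ≈ −1190 kJ

Bonds broken (reactants):
  C-H: 6 × 399 = 2394
  C-O: 2 × 348 = 696
  O-H: 2 × 447 = 894
  O=O: 3 × 514 = 1542
  Σ(broken) = 5526 kJ
Bonds formed (products):
  C=O: 4 × 785 = 3140
  O-H: 8 × 447 = 3576
  Σ(formed) = 6716 kJ
ΔH = Σ(broken) − Σ(formed) = 5526 − 6716 = −1190 kJ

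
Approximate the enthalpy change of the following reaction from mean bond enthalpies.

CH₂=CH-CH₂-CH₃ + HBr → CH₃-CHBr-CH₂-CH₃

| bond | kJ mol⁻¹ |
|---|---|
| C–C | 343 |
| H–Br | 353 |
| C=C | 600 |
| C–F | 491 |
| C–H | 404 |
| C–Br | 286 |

Bonds broken (reactants):
  C–C: 2 × 343 = 686
  C–H: 8 × 404 = 3232
  C=C: 1 × 600 = 600
  H–Br: 1 × 353 = 353
  Σ(broken) = 4871 kJ
Bonds formed (products):
  C–Br: 1 × 286 = 286
  C–C: 3 × 343 = 1029
  C–H: 9 × 404 = 3636
  Σ(formed) = 4951 kJ
ΔH = Σ(broken) − Σ(formed) = 4871 − 4951 = −80 kJ

ΔH ≈ −80 kJ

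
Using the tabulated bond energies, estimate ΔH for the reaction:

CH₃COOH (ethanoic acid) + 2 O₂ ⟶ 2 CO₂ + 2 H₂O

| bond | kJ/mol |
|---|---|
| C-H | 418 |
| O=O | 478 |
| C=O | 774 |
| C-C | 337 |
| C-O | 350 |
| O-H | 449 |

ΔH ≈ −772 kJ

Bonds broken (reactants):
  C-C: 1 × 337 = 337
  C-H: 3 × 418 = 1254
  C-O: 1 × 350 = 350
  C=O: 1 × 774 = 774
  O-H: 1 × 449 = 449
  O=O: 2 × 478 = 956
  Σ(broken) = 4120 kJ
Bonds formed (products):
  C=O: 4 × 774 = 3096
  O-H: 4 × 449 = 1796
  Σ(formed) = 4892 kJ
ΔH = Σ(broken) − Σ(formed) = 4120 − 4892 = −772 kJ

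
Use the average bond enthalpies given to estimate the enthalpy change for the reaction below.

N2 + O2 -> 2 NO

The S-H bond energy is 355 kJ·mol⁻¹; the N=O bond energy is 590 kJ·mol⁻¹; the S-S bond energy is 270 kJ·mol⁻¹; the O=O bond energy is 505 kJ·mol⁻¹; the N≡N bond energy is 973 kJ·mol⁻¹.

Bonds broken (reactants):
  N≡N: 1 × 973 = 973
  O=O: 1 × 505 = 505
  Σ(broken) = 1478 kJ
Bonds formed (products):
  N=O: 2 × 590 = 1180
  Σ(formed) = 1180 kJ
ΔH = Σ(broken) − Σ(formed) = 1478 − 1180 = +298 kJ

ΔH ≈ +298 kJ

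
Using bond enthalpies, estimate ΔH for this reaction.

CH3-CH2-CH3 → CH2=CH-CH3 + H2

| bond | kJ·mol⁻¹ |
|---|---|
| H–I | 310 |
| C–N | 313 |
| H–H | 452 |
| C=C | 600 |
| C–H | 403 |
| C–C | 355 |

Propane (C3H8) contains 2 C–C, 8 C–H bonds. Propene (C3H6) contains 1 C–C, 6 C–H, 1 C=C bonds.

Bonds broken (reactants):
  C–C: 2 × 355 = 710
  C–H: 8 × 403 = 3224
  Σ(broken) = 3934 kJ
Bonds formed (products):
  C–C: 1 × 355 = 355
  C–H: 6 × 403 = 2418
  C=C: 1 × 600 = 600
  H–H: 1 × 452 = 452
  Σ(formed) = 3825 kJ
ΔH = Σ(broken) − Σ(formed) = 3934 − 3825 = +109 kJ

ΔH ≈ +109 kJ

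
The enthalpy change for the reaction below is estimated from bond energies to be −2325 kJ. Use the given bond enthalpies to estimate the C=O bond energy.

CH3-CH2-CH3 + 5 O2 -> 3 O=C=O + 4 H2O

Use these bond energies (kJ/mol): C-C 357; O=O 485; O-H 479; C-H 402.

D(C=O) ≈ 808 kJ/mol

Let D be the C=O bond energy.
Σ(broken) = 2×357 + 8×402 + 5×485 = 6355
Σ(formed) = 6×D + 8×479 = 3832 + 6D
ΔH = Σ(broken) − Σ(formed) = (6355) − (3832 + 6D) = +2523 − 6D
Setting this equal to −2325 kJ gives 6D = 4848, so D = 808 kJ/mol.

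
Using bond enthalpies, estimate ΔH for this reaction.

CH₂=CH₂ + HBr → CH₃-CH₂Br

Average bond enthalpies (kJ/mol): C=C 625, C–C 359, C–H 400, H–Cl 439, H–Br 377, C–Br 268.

Bonds broken (reactants):
  C–H: 4 × 400 = 1600
  C=C: 1 × 625 = 625
  H–Br: 1 × 377 = 377
  Σ(broken) = 2602 kJ
Bonds formed (products):
  C–Br: 1 × 268 = 268
  C–C: 1 × 359 = 359
  C–H: 5 × 400 = 2000
  Σ(formed) = 2627 kJ
ΔH = Σ(broken) − Σ(formed) = 2602 − 2627 = −25 kJ

ΔH ≈ −25 kJ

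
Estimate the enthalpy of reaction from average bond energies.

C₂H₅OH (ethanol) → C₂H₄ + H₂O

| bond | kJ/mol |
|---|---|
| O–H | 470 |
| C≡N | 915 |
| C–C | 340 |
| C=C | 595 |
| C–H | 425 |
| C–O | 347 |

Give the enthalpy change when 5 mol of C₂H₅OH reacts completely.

Bonds broken (reactants):
  C–C: 1 × 340 = 340
  C–H: 5 × 425 = 2125
  C–O: 1 × 347 = 347
  O–H: 1 × 470 = 470
  Σ(broken) = 3282 kJ
Bonds formed (products):
  C–H: 4 × 425 = 1700
  C=C: 1 × 595 = 595
  O–H: 2 × 470 = 940
  Σ(formed) = 3235 kJ
ΔH = Σ(broken) − Σ(formed) = 3282 − 3235 = +47 kJ
For 5× the reaction as written: 5 × (+47) = +235 kJ

ΔH = +235 kJ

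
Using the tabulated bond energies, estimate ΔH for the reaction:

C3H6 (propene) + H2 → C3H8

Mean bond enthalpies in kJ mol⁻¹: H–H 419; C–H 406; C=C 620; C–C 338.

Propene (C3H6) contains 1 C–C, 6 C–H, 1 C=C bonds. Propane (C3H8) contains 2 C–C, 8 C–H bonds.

Bonds broken (reactants):
  C–C: 1 × 338 = 338
  C–H: 6 × 406 = 2436
  C=C: 1 × 620 = 620
  H–H: 1 × 419 = 419
  Σ(broken) = 3813 kJ
Bonds formed (products):
  C–C: 2 × 338 = 676
  C–H: 8 × 406 = 3248
  Σ(formed) = 3924 kJ
ΔH = Σ(broken) − Σ(formed) = 3813 − 3924 = −111 kJ

ΔH ≈ −111 kJ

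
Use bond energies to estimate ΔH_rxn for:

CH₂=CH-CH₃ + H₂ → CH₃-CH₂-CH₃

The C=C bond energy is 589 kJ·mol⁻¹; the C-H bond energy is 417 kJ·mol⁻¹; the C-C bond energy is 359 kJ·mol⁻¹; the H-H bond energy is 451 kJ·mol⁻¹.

ΔH ≈ −153 kJ

Bonds broken (reactants):
  C-C: 1 × 359 = 359
  C-H: 6 × 417 = 2502
  C=C: 1 × 589 = 589
  H-H: 1 × 451 = 451
  Σ(broken) = 3901 kJ
Bonds formed (products):
  C-C: 2 × 359 = 718
  C-H: 8 × 417 = 3336
  Σ(formed) = 4054 kJ
ΔH = Σ(broken) − Σ(formed) = 3901 − 4054 = −153 kJ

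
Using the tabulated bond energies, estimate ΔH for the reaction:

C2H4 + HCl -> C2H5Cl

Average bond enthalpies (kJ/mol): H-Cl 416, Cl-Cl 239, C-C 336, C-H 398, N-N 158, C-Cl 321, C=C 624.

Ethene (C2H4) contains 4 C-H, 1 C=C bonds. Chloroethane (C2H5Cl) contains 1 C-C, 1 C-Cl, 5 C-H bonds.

ΔH ≈ −15 kJ

Bonds broken (reactants):
  C-H: 4 × 398 = 1592
  C=C: 1 × 624 = 624
  H-Cl: 1 × 416 = 416
  Σ(broken) = 2632 kJ
Bonds formed (products):
  C-C: 1 × 336 = 336
  C-Cl: 1 × 321 = 321
  C-H: 5 × 398 = 1990
  Σ(formed) = 2647 kJ
ΔH = Σ(broken) − Σ(formed) = 2632 − 2647 = −15 kJ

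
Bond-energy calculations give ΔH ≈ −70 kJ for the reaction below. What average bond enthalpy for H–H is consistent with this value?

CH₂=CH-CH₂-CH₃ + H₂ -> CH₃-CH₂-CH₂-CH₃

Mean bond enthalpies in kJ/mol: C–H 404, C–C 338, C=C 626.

D(H–H) ≈ 450 kJ/mol

Let D be the H–H bond energy.
Σ(broken) = 2×338 + 8×404 + 1×626 + 1×D = 4534 + D
Σ(formed) = 3×338 + 10×404 = 5054
ΔH = Σ(broken) − Σ(formed) = (4534 + D) − (5054) = −520 + D
Setting this equal to −70 kJ gives D = 450 kJ/mol.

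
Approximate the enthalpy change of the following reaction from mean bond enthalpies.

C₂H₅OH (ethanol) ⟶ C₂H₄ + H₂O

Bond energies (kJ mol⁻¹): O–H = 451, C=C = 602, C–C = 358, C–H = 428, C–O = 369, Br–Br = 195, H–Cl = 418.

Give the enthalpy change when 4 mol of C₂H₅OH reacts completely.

Bonds broken (reactants):
  C–C: 1 × 358 = 358
  C–H: 5 × 428 = 2140
  C–O: 1 × 369 = 369
  O–H: 1 × 451 = 451
  Σ(broken) = 3318 kJ
Bonds formed (products):
  C–H: 4 × 428 = 1712
  C=C: 1 × 602 = 602
  O–H: 2 × 451 = 902
  Σ(formed) = 3216 kJ
ΔH = Σ(broken) − Σ(formed) = 3318 − 3216 = +102 kJ
For 4× the reaction as written: 4 × (+102) = +408 kJ

ΔH = +408 kJ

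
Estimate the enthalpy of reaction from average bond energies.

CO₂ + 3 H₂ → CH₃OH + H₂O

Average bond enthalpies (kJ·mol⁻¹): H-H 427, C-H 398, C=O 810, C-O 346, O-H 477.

Bonds broken (reactants):
  C=O: 2 × 810 = 1620
  H-H: 3 × 427 = 1281
  Σ(broken) = 2901 kJ
Bonds formed (products):
  C-H: 3 × 398 = 1194
  C-O: 1 × 346 = 346
  O-H: 3 × 477 = 1431
  Σ(formed) = 2971 kJ
ΔH = Σ(broken) − Σ(formed) = 2901 − 2971 = −70 kJ

ΔH ≈ −70 kJ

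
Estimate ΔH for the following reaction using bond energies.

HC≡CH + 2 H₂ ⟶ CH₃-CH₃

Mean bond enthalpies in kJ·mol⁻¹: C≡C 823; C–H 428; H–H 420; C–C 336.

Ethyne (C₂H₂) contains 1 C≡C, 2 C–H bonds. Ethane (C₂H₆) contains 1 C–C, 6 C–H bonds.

Bonds broken (reactants):
  C≡C: 1 × 823 = 823
  C–H: 2 × 428 = 856
  H–H: 2 × 420 = 840
  Σ(broken) = 2519 kJ
Bonds formed (products):
  C–C: 1 × 336 = 336
  C–H: 6 × 428 = 2568
  Σ(formed) = 2904 kJ
ΔH = Σ(broken) − Σ(formed) = 2519 − 2904 = −385 kJ

ΔH ≈ −385 kJ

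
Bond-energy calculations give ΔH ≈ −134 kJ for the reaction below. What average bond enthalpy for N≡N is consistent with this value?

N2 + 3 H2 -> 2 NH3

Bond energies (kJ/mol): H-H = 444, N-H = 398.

D(N≡N) ≈ 922 kJ/mol

Let D be the N≡N bond energy.
Σ(broken) = 3×444 + 1×D = 1332 + D
Σ(formed) = 6×398 = 2388
ΔH = Σ(broken) − Σ(formed) = (1332 + D) − (2388) = −1056 + D
Setting this equal to −134 kJ gives D = 922 kJ/mol.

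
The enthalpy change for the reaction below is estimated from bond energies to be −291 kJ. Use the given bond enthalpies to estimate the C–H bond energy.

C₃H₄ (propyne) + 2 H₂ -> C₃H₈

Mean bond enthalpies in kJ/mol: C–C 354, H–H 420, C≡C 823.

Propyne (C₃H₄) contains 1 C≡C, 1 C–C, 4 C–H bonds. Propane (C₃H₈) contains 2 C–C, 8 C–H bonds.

D(C–H) ≈ 400 kJ/mol

Let D be the C–H bond energy.
Σ(broken) = 1×823 + 1×354 + 4×D + 2×420 = 2017 + 4D
Σ(formed) = 2×354 + 8×D = 708 + 8D
ΔH = Σ(broken) − Σ(formed) = (2017 + 4D) − (708 + 8D) = +1309 − 4D
Setting this equal to −291 kJ gives 4D = 1600, so D = 400 kJ/mol.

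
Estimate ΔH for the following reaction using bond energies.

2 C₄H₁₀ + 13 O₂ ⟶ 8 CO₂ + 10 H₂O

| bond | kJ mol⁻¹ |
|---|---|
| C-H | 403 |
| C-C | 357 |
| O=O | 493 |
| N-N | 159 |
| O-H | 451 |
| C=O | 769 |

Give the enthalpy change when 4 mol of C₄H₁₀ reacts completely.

Bonds broken (reactants):
  C-C: 6 × 357 = 2142
  C-H: 20 × 403 = 8060
  O=O: 13 × 493 = 6409
  Σ(broken) = 16611 kJ
Bonds formed (products):
  C=O: 16 × 769 = 12304
  O-H: 20 × 451 = 9020
  Σ(formed) = 21324 kJ
ΔH = Σ(broken) − Σ(formed) = 16611 − 21324 = −4713 kJ
For 2× the reaction as written: 2 × (−4713) = −9426 kJ

ΔH = −9426 kJ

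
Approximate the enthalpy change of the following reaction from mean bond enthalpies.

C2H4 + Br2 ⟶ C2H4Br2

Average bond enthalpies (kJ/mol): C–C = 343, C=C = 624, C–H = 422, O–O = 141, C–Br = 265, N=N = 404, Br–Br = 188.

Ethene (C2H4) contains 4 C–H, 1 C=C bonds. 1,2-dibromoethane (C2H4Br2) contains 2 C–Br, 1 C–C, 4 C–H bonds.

ΔH ≈ −61 kJ

Bonds broken (reactants):
  Br–Br: 1 × 188 = 188
  C–H: 4 × 422 = 1688
  C=C: 1 × 624 = 624
  Σ(broken) = 2500 kJ
Bonds formed (products):
  C–Br: 2 × 265 = 530
  C–C: 1 × 343 = 343
  C–H: 4 × 422 = 1688
  Σ(formed) = 2561 kJ
ΔH = Σ(broken) − Σ(formed) = 2500 − 2561 = −61 kJ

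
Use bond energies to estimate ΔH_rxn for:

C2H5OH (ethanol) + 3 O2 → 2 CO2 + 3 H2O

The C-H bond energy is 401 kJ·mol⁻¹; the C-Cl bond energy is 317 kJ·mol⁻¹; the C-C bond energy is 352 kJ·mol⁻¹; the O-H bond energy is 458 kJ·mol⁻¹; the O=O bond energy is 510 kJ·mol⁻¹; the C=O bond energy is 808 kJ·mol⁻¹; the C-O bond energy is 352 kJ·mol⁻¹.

Bonds broken (reactants):
  C-C: 1 × 352 = 352
  C-H: 5 × 401 = 2005
  C-O: 1 × 352 = 352
  O-H: 1 × 458 = 458
  O=O: 3 × 510 = 1530
  Σ(broken) = 4697 kJ
Bonds formed (products):
  C=O: 4 × 808 = 3232
  O-H: 6 × 458 = 2748
  Σ(formed) = 5980 kJ
ΔH = Σ(broken) − Σ(formed) = 4697 − 5980 = −1283 kJ

ΔH ≈ −1283 kJ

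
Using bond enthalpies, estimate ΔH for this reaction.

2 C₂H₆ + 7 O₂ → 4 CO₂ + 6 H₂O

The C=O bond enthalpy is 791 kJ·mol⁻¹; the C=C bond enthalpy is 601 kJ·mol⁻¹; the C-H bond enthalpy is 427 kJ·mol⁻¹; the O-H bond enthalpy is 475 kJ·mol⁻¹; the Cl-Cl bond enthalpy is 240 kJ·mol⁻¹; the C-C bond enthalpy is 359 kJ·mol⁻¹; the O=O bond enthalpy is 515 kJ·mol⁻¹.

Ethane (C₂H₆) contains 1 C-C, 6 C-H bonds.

ΔH ≈ −2581 kJ

Bonds broken (reactants):
  C-C: 2 × 359 = 718
  C-H: 12 × 427 = 5124
  O=O: 7 × 515 = 3605
  Σ(broken) = 9447 kJ
Bonds formed (products):
  C=O: 8 × 791 = 6328
  O-H: 12 × 475 = 5700
  Σ(formed) = 12028 kJ
ΔH = Σ(broken) − Σ(formed) = 9447 − 12028 = −2581 kJ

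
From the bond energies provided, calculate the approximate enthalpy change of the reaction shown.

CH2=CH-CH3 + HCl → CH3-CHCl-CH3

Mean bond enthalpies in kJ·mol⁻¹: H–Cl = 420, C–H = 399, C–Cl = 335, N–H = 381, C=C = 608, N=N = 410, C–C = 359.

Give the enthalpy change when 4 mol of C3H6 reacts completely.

ΔH = −260 kJ

Bonds broken (reactants):
  C–C: 1 × 359 = 359
  C–H: 6 × 399 = 2394
  C=C: 1 × 608 = 608
  H–Cl: 1 × 420 = 420
  Σ(broken) = 3781 kJ
Bonds formed (products):
  C–C: 2 × 359 = 718
  C–Cl: 1 × 335 = 335
  C–H: 7 × 399 = 2793
  Σ(formed) = 3846 kJ
ΔH = Σ(broken) − Σ(formed) = 3781 − 3846 = −65 kJ
For 4× the reaction as written: 4 × (−65) = −260 kJ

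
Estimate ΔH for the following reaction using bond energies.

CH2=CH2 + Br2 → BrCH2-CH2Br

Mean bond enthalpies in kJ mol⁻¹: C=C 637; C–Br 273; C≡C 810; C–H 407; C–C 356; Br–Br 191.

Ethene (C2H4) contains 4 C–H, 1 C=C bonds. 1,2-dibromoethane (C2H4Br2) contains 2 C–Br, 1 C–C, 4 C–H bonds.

ΔH ≈ −74 kJ

Bonds broken (reactants):
  Br–Br: 1 × 191 = 191
  C–H: 4 × 407 = 1628
  C=C: 1 × 637 = 637
  Σ(broken) = 2456 kJ
Bonds formed (products):
  C–Br: 2 × 273 = 546
  C–C: 1 × 356 = 356
  C–H: 4 × 407 = 1628
  Σ(formed) = 2530 kJ
ΔH = Σ(broken) − Σ(formed) = 2456 − 2530 = −74 kJ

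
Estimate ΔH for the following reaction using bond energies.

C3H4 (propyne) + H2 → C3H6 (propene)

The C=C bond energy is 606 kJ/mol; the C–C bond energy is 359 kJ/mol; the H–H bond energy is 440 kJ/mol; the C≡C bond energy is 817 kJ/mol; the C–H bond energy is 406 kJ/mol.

ΔH ≈ −161 kJ

Bonds broken (reactants):
  C≡C: 1 × 817 = 817
  C–C: 1 × 359 = 359
  C–H: 4 × 406 = 1624
  H–H: 1 × 440 = 440
  Σ(broken) = 3240 kJ
Bonds formed (products):
  C–C: 1 × 359 = 359
  C–H: 6 × 406 = 2436
  C=C: 1 × 606 = 606
  Σ(formed) = 3401 kJ
ΔH = Σ(broken) − Σ(formed) = 3240 − 3401 = −161 kJ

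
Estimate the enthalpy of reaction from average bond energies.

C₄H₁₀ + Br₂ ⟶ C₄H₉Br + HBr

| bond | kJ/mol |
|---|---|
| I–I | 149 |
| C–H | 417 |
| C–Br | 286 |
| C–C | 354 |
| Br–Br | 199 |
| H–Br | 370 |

ΔH ≈ −40 kJ

Bonds broken (reactants):
  Br–Br: 1 × 199 = 199
  C–C: 3 × 354 = 1062
  C–H: 10 × 417 = 4170
  Σ(broken) = 5431 kJ
Bonds formed (products):
  C–Br: 1 × 286 = 286
  C–C: 3 × 354 = 1062
  C–H: 9 × 417 = 3753
  H–Br: 1 × 370 = 370
  Σ(formed) = 5471 kJ
ΔH = Σ(broken) − Σ(formed) = 5431 − 5471 = −40 kJ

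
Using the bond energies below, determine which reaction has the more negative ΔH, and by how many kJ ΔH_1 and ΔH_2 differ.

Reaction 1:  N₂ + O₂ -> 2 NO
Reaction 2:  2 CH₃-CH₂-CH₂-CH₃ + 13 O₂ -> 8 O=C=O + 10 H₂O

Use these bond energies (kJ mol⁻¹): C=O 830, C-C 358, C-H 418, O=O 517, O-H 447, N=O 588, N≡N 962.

Reaction 1:
  Bonds broken (reactants):
    N≡N: 1 × 962 = 962
    O=O: 1 × 517 = 517
    Σ(broken) = 1479 kJ
  Bonds formed (products):
    N=O: 2 × 588 = 1176
    Σ(formed) = 1176 kJ
  ΔH_1 = 1479 − 1176 = +303 kJ
Reaction 2:
  Bonds broken (reactants):
    C-C: 6 × 358 = 2148
    C-H: 20 × 418 = 8360
    O=O: 13 × 517 = 6721
    Σ(broken) = 17229 kJ
  Bonds formed (products):
    C=O: 16 × 830 = 13280
    O-H: 20 × 447 = 8940
    Σ(formed) = 22220 kJ
  ΔH_2 = 17229 − 22220 = −4991 kJ
ΔH_1 − ΔH_2 = +5294 kJ, so reaction 2 has the more negative ΔH; |ΔH_1 − ΔH_2| = 5294 kJ.

Reaction 2, by 5294 kJ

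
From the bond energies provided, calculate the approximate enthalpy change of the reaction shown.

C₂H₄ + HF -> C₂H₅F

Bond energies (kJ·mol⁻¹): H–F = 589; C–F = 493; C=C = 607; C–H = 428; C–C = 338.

ΔH ≈ −63 kJ

Bonds broken (reactants):
  C–H: 4 × 428 = 1712
  C=C: 1 × 607 = 607
  H–F: 1 × 589 = 589
  Σ(broken) = 2908 kJ
Bonds formed (products):
  C–C: 1 × 338 = 338
  C–F: 1 × 493 = 493
  C–H: 5 × 428 = 2140
  Σ(formed) = 2971 kJ
ΔH = Σ(broken) − Σ(formed) = 2908 − 2971 = −63 kJ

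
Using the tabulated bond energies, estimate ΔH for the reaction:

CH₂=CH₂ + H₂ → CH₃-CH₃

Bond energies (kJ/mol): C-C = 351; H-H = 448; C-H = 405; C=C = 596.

ΔH ≈ −117 kJ

Bonds broken (reactants):
  C-H: 4 × 405 = 1620
  C=C: 1 × 596 = 596
  H-H: 1 × 448 = 448
  Σ(broken) = 2664 kJ
Bonds formed (products):
  C-C: 1 × 351 = 351
  C-H: 6 × 405 = 2430
  Σ(formed) = 2781 kJ
ΔH = Σ(broken) − Σ(formed) = 2664 − 2781 = −117 kJ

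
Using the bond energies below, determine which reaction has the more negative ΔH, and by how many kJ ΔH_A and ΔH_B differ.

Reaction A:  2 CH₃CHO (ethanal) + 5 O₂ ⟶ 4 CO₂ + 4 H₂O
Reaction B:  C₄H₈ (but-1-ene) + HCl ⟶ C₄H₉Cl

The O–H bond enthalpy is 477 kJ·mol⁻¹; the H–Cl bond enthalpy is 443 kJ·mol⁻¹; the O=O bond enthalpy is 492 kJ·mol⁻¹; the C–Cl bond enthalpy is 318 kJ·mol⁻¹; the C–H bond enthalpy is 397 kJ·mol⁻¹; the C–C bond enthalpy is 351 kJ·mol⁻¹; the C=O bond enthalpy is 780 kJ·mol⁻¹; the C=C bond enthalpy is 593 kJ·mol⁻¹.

Reaction A, by 2128 kJ

Reaction A:
  Bonds broken (reactants):
    C–C: 2 × 351 = 702
    C–H: 8 × 397 = 3176
    C=O: 2 × 780 = 1560
    O=O: 5 × 492 = 2460
    Σ(broken) = 7898 kJ
  Bonds formed (products):
    C=O: 8 × 780 = 6240
    O–H: 8 × 477 = 3816
    Σ(formed) = 10056 kJ
  ΔH_A = 7898 − 10056 = −2158 kJ
Reaction B:
  Bonds broken (reactants):
    C–C: 2 × 351 = 702
    C–H: 8 × 397 = 3176
    C=C: 1 × 593 = 593
    H–Cl: 1 × 443 = 443
    Σ(broken) = 4914 kJ
  Bonds formed (products):
    C–C: 3 × 351 = 1053
    C–Cl: 1 × 318 = 318
    C–H: 9 × 397 = 3573
    Σ(formed) = 4944 kJ
  ΔH_B = 4914 − 4944 = −30 kJ
ΔH_A − ΔH_B = −2128 kJ, so reaction A has the more negative ΔH; |ΔH_A − ΔH_B| = 2128 kJ.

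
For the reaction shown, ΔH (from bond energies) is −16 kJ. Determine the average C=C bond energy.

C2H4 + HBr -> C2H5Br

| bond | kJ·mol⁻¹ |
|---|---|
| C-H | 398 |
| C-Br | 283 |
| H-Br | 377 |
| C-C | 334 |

D(C=C) ≈ 622 kJ/mol

Let D be the C=C bond energy.
Σ(broken) = 4×398 + 1×D + 1×377 = 1969 + D
Σ(formed) = 1×283 + 1×334 + 5×398 = 2607
ΔH = Σ(broken) − Σ(formed) = (1969 + D) − (2607) = −638 + D
Setting this equal to −16 kJ gives D = 622 kJ/mol.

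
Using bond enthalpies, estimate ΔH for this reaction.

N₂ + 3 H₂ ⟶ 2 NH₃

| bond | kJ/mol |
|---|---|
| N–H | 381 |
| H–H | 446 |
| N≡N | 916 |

ΔH ≈ −32 kJ

Bonds broken (reactants):
  H–H: 3 × 446 = 1338
  N≡N: 1 × 916 = 916
  Σ(broken) = 2254 kJ
Bonds formed (products):
  N–H: 6 × 381 = 2286
  Σ(formed) = 2286 kJ
ΔH = Σ(broken) − Σ(formed) = 2254 − 2286 = −32 kJ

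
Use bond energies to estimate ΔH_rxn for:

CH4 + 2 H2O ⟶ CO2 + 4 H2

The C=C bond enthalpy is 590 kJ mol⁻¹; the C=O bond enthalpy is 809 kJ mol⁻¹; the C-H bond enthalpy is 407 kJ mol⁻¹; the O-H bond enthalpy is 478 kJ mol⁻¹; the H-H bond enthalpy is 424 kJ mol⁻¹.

ΔH ≈ +226 kJ

Bonds broken (reactants):
  C-H: 4 × 407 = 1628
  O-H: 4 × 478 = 1912
  Σ(broken) = 3540 kJ
Bonds formed (products):
  C=O: 2 × 809 = 1618
  H-H: 4 × 424 = 1696
  Σ(formed) = 3314 kJ
ΔH = Σ(broken) − Σ(formed) = 3540 − 3314 = +226 kJ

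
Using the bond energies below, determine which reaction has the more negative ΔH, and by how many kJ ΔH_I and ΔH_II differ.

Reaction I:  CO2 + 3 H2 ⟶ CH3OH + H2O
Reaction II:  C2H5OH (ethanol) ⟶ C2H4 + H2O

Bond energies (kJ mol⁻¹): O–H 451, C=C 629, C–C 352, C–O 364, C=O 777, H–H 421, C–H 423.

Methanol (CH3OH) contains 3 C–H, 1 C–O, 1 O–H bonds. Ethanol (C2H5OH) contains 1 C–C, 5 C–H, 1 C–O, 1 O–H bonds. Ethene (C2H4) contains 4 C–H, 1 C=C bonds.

Reaction I:
  Bonds broken (reactants):
    C=O: 2 × 777 = 1554
    H–H: 3 × 421 = 1263
    Σ(broken) = 2817 kJ
  Bonds formed (products):
    C–H: 3 × 423 = 1269
    C–O: 1 × 364 = 364
    O–H: 3 × 451 = 1353
    Σ(formed) = 2986 kJ
  ΔH_I = 2817 − 2986 = −169 kJ
Reaction II:
  Bonds broken (reactants):
    C–C: 1 × 352 = 352
    C–H: 5 × 423 = 2115
    C–O: 1 × 364 = 364
    O–H: 1 × 451 = 451
    Σ(broken) = 3282 kJ
  Bonds formed (products):
    C–H: 4 × 423 = 1692
    C=C: 1 × 629 = 629
    O–H: 2 × 451 = 902
    Σ(formed) = 3223 kJ
  ΔH_II = 3282 − 3223 = +59 kJ
ΔH_I − ΔH_II = −228 kJ, so reaction I has the more negative ΔH; |ΔH_I − ΔH_II| = 228 kJ.

Reaction I, by 228 kJ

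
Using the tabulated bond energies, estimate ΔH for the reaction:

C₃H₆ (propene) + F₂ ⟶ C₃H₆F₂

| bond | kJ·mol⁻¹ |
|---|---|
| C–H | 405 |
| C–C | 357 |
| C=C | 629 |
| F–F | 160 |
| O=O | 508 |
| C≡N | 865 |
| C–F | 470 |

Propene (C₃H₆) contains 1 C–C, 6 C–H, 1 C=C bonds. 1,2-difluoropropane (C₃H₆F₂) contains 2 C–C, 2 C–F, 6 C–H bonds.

ΔH ≈ −508 kJ

Bonds broken (reactants):
  C–C: 1 × 357 = 357
  C–H: 6 × 405 = 2430
  C=C: 1 × 629 = 629
  F–F: 1 × 160 = 160
  Σ(broken) = 3576 kJ
Bonds formed (products):
  C–C: 2 × 357 = 714
  C–F: 2 × 470 = 940
  C–H: 6 × 405 = 2430
  Σ(formed) = 4084 kJ
ΔH = Σ(broken) − Σ(formed) = 3576 − 4084 = −508 kJ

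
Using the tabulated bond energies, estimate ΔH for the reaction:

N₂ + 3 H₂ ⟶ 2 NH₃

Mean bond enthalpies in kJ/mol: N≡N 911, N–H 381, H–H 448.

ΔH ≈ −31 kJ

Bonds broken (reactants):
  H–H: 3 × 448 = 1344
  N≡N: 1 × 911 = 911
  Σ(broken) = 2255 kJ
Bonds formed (products):
  N–H: 6 × 381 = 2286
  Σ(formed) = 2286 kJ
ΔH = Σ(broken) − Σ(formed) = 2255 − 2286 = −31 kJ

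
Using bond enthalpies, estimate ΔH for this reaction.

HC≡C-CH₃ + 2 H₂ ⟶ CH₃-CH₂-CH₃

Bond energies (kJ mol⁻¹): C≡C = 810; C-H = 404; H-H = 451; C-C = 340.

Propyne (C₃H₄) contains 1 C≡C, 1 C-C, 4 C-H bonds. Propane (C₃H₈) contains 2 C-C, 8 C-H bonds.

Bonds broken (reactants):
  C≡C: 1 × 810 = 810
  C-C: 1 × 340 = 340
  C-H: 4 × 404 = 1616
  H-H: 2 × 451 = 902
  Σ(broken) = 3668 kJ
Bonds formed (products):
  C-C: 2 × 340 = 680
  C-H: 8 × 404 = 3232
  Σ(formed) = 3912 kJ
ΔH = Σ(broken) − Σ(formed) = 3668 − 3912 = −244 kJ

ΔH ≈ −244 kJ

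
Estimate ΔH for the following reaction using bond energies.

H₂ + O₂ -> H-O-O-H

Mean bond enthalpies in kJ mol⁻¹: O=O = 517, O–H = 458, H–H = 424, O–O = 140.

Bonds broken (reactants):
  H–H: 1 × 424 = 424
  O=O: 1 × 517 = 517
  Σ(broken) = 941 kJ
Bonds formed (products):
  O–H: 2 × 458 = 916
  O–O: 1 × 140 = 140
  Σ(formed) = 1056 kJ
ΔH = Σ(broken) − Σ(formed) = 941 − 1056 = −115 kJ

ΔH ≈ −115 kJ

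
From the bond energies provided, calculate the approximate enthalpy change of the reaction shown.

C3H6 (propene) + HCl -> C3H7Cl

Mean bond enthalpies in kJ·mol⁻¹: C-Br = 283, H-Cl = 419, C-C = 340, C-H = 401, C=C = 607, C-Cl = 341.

ΔH ≈ −56 kJ

Bonds broken (reactants):
  C-C: 1 × 340 = 340
  C-H: 6 × 401 = 2406
  C=C: 1 × 607 = 607
  H-Cl: 1 × 419 = 419
  Σ(broken) = 3772 kJ
Bonds formed (products):
  C-C: 2 × 340 = 680
  C-Cl: 1 × 341 = 341
  C-H: 7 × 401 = 2807
  Σ(formed) = 3828 kJ
ΔH = Σ(broken) − Σ(formed) = 3772 − 3828 = −56 kJ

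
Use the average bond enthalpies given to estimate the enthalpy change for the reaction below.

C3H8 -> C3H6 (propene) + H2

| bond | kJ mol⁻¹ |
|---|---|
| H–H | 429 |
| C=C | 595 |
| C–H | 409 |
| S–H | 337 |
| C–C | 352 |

Bonds broken (reactants):
  C–C: 2 × 352 = 704
  C–H: 8 × 409 = 3272
  Σ(broken) = 3976 kJ
Bonds formed (products):
  C–C: 1 × 352 = 352
  C–H: 6 × 409 = 2454
  C=C: 1 × 595 = 595
  H–H: 1 × 429 = 429
  Σ(formed) = 3830 kJ
ΔH = Σ(broken) − Σ(formed) = 3976 − 3830 = +146 kJ

ΔH ≈ +146 kJ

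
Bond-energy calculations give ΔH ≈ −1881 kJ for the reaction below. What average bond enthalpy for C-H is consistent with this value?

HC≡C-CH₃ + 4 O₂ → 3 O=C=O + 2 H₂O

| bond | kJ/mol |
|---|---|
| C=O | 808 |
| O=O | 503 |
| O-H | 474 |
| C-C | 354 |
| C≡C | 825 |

Let D be the C-H bond energy.
Σ(broken) = 1×825 + 1×354 + 4×D + 4×503 = 3191 + 4D
Σ(formed) = 6×808 + 4×474 = 6744
ΔH = Σ(broken) − Σ(formed) = (3191 + 4D) − (6744) = −3553 + 4D
Setting this equal to −1881 kJ gives 4D = 1672, so D = 418 kJ/mol.

D(C-H) ≈ 418 kJ/mol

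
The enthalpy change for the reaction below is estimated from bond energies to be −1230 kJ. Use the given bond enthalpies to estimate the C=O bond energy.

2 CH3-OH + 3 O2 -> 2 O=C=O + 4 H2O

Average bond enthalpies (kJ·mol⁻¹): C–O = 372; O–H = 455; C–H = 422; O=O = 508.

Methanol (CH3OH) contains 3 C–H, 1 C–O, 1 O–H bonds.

Let D be the C=O bond energy.
Σ(broken) = 6×422 + 2×372 + 2×455 + 3×508 = 5710
Σ(formed) = 4×D + 8×455 = 3640 + 4D
ΔH = Σ(broken) − Σ(formed) = (5710) − (3640 + 4D) = +2070 − 4D
Setting this equal to −1230 kJ gives 4D = 3300, so D = 825 kJ/mol.

D(C=O) ≈ 825 kJ/mol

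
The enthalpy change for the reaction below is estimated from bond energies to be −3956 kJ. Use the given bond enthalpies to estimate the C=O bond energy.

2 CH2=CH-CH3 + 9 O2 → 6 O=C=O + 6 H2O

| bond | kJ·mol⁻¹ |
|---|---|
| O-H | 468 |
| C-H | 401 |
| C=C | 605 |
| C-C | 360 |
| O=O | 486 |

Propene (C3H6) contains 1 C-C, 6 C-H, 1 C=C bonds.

D(C=O) ≈ 788 kJ/mol

Let D be the C=O bond energy.
Σ(broken) = 2×360 + 12×401 + 2×605 + 9×486 = 11116
Σ(formed) = 12×D + 12×468 = 5616 + 12D
ΔH = Σ(broken) − Σ(formed) = (11116) − (5616 + 12D) = +5500 − 12D
Setting this equal to −3956 kJ gives 12D = 9456, so D = 788 kJ/mol.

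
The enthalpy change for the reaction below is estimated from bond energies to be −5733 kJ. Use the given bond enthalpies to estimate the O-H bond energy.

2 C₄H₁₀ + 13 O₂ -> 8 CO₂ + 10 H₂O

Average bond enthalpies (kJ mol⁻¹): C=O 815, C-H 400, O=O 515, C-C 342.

Let D be the O-H bond energy.
Σ(broken) = 6×342 + 20×400 + 13×515 = 16747
Σ(formed) = 16×815 + 20×D = 13040 + 20D
ΔH = Σ(broken) − Σ(formed) = (16747) − (13040 + 20D) = +3707 − 20D
Setting this equal to −5733 kJ gives 20D = 9440, so D = 472 kJ/mol.

D(O-H) ≈ 472 kJ/mol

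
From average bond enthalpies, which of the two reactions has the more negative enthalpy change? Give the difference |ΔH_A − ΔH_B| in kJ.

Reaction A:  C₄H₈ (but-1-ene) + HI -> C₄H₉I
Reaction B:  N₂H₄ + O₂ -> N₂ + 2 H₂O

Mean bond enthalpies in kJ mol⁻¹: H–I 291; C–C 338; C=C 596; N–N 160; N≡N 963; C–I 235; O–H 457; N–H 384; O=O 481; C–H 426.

Reaction B, by 502 kJ

Reaction A:
  Bonds broken (reactants):
    C–C: 2 × 338 = 676
    C–H: 8 × 426 = 3408
    C=C: 1 × 596 = 596
    H–I: 1 × 291 = 291
    Σ(broken) = 4971 kJ
  Bonds formed (products):
    C–C: 3 × 338 = 1014
    C–H: 9 × 426 = 3834
    C–I: 1 × 235 = 235
    Σ(formed) = 5083 kJ
  ΔH_A = 4971 − 5083 = −112 kJ
Reaction B:
  Bonds broken (reactants):
    N–H: 4 × 384 = 1536
    N–N: 1 × 160 = 160
    O=O: 1 × 481 = 481
    Σ(broken) = 2177 kJ
  Bonds formed (products):
    N≡N: 1 × 963 = 963
    O–H: 4 × 457 = 1828
    Σ(formed) = 2791 kJ
  ΔH_B = 2177 − 2791 = −614 kJ
ΔH_A − ΔH_B = +502 kJ, so reaction B has the more negative ΔH; |ΔH_A − ΔH_B| = 502 kJ.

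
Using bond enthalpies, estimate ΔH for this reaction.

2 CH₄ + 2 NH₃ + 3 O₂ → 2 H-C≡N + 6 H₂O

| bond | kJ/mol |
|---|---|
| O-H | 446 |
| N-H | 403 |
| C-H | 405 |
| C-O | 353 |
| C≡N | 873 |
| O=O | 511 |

Bonds broken (reactants):
  C-H: 8 × 405 = 3240
  N-H: 6 × 403 = 2418
  O=O: 3 × 511 = 1533
  Σ(broken) = 7191 kJ
Bonds formed (products):
  C≡N: 2 × 873 = 1746
  C-H: 2 × 405 = 810
  O-H: 12 × 446 = 5352
  Σ(formed) = 7908 kJ
ΔH = Σ(broken) − Σ(formed) = 7191 − 7908 = −717 kJ

ΔH ≈ −717 kJ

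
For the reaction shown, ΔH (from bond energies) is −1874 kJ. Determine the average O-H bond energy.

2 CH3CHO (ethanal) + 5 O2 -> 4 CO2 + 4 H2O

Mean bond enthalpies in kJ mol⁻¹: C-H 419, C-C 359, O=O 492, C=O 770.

D(O-H) ≈ 473 kJ/mol

Let D be the O-H bond energy.
Σ(broken) = 2×359 + 8×419 + 2×770 + 5×492 = 8070
Σ(formed) = 8×770 + 8×D = 6160 + 8D
ΔH = Σ(broken) − Σ(formed) = (8070) − (6160 + 8D) = +1910 − 8D
Setting this equal to −1874 kJ gives 8D = 3784, so D = 473 kJ/mol.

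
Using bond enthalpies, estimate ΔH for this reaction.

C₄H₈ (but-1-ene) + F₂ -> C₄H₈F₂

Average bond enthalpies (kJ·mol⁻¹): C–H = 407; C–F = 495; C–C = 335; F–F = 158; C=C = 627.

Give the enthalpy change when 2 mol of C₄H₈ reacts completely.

ΔH = −1080 kJ

Bonds broken (reactants):
  C–C: 2 × 335 = 670
  C–H: 8 × 407 = 3256
  C=C: 1 × 627 = 627
  F–F: 1 × 158 = 158
  Σ(broken) = 4711 kJ
Bonds formed (products):
  C–C: 3 × 335 = 1005
  C–F: 2 × 495 = 990
  C–H: 8 × 407 = 3256
  Σ(formed) = 5251 kJ
ΔH = Σ(broken) − Σ(formed) = 4711 − 5251 = −540 kJ
For 2× the reaction as written: 2 × (−540) = −1080 kJ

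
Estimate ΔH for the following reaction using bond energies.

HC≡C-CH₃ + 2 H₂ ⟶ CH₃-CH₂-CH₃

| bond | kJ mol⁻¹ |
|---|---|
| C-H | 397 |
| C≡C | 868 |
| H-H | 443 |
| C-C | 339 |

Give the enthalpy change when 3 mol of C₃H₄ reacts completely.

ΔH = −519 kJ

Bonds broken (reactants):
  C≡C: 1 × 868 = 868
  C-C: 1 × 339 = 339
  C-H: 4 × 397 = 1588
  H-H: 2 × 443 = 886
  Σ(broken) = 3681 kJ
Bonds formed (products):
  C-C: 2 × 339 = 678
  C-H: 8 × 397 = 3176
  Σ(formed) = 3854 kJ
ΔH = Σ(broken) − Σ(formed) = 3681 − 3854 = −173 kJ
For 3× the reaction as written: 3 × (−173) = −519 kJ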